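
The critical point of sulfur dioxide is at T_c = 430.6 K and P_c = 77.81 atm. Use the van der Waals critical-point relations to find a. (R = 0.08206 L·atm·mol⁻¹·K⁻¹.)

a ≈ 6.770 L²·atm/mol²

From T_c = 8a/(27Rb) and P_c = a/(27b²): a = 27 R² T_c²/(64 P_c).
a = 27×(0.08206)²×(430.6)²/(64×77.81) = 33711/4979.8 = 6.770 L²·atm/mol²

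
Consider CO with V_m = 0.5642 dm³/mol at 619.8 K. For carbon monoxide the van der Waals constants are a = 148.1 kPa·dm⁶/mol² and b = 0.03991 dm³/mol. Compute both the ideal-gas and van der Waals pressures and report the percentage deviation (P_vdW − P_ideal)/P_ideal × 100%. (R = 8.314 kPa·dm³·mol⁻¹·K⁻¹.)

Ideal: P_ideal = RT/V_m = (8.314)(619.8)/0.5642 = 9133.32 kPa
vdW: P = RT/(V_m − b) − a/V_m² = 5153.02/0.524290 − 148.1/0.318322 = 9828.57 − 465.252 = 9363.32 kPa
% deviation = (9363.32 − 9133.32)/9133.32 × 100% = 2.52%

2.52 %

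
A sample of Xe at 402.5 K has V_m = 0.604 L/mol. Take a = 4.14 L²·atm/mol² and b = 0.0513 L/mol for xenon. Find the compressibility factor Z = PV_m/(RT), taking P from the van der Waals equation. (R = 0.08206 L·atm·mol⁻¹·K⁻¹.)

P = RT/(V_m − b) − a/V_m² = (0.08206)(402.5)/(0.604 − 0.0513) − 4.14/(0.604)²
  = 33.029/0.55270 − 11.348 = 59.759 − 11.348 = 48.411 atm
Z = PV_m/(RT) = (48.411)(0.604)/((0.08206)(402.5)) = 29.240/33.029 = 0.8853

Z ≈ 0.8853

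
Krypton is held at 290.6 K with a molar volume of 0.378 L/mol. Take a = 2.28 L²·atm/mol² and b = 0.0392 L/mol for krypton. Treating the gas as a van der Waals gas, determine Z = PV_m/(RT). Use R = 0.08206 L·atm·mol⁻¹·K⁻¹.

P = RT/(V_m − b) − a/V_m² = (0.08206)(290.6)/(0.378 − 0.0392) − 2.28/(0.378)²
  = 23.847/0.33880 − 15.957 = 70.387 − 15.957 = 54.430 atm
Z = PV_m/(RT) = (54.430)(0.378)/((0.08206)(290.6)) = 20.575/23.847 = 0.8628

Z ≈ 0.8628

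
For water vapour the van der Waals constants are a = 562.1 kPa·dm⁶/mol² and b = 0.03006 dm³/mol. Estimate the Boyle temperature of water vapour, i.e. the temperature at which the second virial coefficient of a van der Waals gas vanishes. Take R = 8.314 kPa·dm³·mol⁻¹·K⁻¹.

For a van der Waals gas the second virial coefficient B₂ = b − a/(RT) vanishes at T_B = a/(Rb).
T_B = 562.1/(8.314×0.03006) = 562.1/0.24992 = 2249 K

T_B ≈ 2249 K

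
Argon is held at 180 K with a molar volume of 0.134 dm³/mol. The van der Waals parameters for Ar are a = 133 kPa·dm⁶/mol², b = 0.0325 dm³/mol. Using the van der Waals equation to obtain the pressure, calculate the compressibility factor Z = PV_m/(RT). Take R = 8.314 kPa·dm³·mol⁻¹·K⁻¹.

Z ≈ 0.6570

P = RT/(V_m − b) − a/V_m² = (8.314)(180)/(0.134 − 0.0325) − 133/(0.134)²
  = 1496.5/0.10150 − 7407.0 = 14744 − 7407.0 = 7337 kPa
Z = PV_m/(RT) = (7337)(0.134)/((8.314)(180)) = 983.16/1496.5 = 0.6570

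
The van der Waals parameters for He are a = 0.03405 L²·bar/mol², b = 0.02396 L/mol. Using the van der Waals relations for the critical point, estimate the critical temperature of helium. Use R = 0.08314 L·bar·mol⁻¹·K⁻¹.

For a van der Waals gas, T_c = 8a/(27Rb).
T_c = 8×0.03405/(27×0.08314×0.02396) = 0.27240/0.053785 = 5.065 K

T_c ≈ 5.065 K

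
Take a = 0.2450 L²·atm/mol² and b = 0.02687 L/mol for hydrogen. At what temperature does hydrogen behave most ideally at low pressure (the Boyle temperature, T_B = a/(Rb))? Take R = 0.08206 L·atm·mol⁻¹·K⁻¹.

For a van der Waals gas the second virial coefficient B₂ = b − a/(RT) vanishes at T_B = a/(Rb).
T_B = 0.2450/(0.08206×0.02687) = 0.2450/0.0022050 = 111.1 K

T_B ≈ 111.1 K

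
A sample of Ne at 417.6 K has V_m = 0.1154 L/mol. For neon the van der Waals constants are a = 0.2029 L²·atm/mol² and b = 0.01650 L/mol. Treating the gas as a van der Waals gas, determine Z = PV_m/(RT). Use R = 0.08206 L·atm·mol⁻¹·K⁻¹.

P = RT/(V_m − b) − a/V_m² = (0.08206)(417.6)/(0.1154 − 0.01650) − 0.2029/(0.1154)²
  = 34.268/0.098900 − 15.236 = 346.49 − 15.236 = 331.25 atm
Z = PV_m/(RT) = (331.25)(0.1154)/((0.08206)(417.6)) = 38.226/34.268 = 1.116

Z ≈ 1.116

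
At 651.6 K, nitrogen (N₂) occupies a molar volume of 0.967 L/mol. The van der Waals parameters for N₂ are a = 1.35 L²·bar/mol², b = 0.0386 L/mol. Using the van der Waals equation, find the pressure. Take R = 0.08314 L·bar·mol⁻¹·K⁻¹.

P ≈ 56.91 bar

P = RT/(V_m − b) − a/V_m²
RT/(V_m − b) = (0.08314)(651.6)/(0.967 − 0.0386) = 54.174/0.92840 = 58.352 bar
a/V_m² = 1.35/(0.967)² = 1.4437 bar
P = 58.352 − 1.4437 = 56.91 bar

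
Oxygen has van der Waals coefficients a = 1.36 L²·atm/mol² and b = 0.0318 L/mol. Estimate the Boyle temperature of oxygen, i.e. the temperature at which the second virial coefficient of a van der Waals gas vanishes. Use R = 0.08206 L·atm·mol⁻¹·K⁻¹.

For a van der Waals gas the second virial coefficient B₂ = b − a/(RT) vanishes at T_B = a/(Rb).
T_B = 1.36/(0.08206×0.0318) = 1.36/0.0026095 = 521.2 K

T_B ≈ 521.2 K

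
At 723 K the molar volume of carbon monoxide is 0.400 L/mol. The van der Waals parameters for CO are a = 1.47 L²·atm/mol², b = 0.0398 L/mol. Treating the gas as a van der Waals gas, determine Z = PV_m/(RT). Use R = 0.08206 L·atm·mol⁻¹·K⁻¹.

Z ≈ 1.049

P = RT/(V_m − b) − a/V_m² = (0.08206)(723)/(0.400 − 0.0398) − 1.47/(0.400)²
  = 59.329/0.36020 − 9.1875 = 164.71 − 9.1875 = 155.52 atm
Z = PV_m/(RT) = (155.52)(0.400)/((0.08206)(723)) = 62.208/59.329 = 1.049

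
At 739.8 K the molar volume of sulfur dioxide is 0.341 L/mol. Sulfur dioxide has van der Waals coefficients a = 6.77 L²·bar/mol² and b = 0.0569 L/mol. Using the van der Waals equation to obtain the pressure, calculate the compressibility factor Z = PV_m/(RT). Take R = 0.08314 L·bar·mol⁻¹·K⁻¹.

P = RT/(V_m − b) − a/V_m² = (0.08314)(739.8)/(0.341 − 0.0569) − 6.77/(0.341)²
  = 61.507/0.28410 − 58.221 = 216.50 − 58.221 = 158.28 bar
Z = PV_m/(RT) = (158.28)(0.341)/((0.08314)(739.8)) = 53.973/61.507 = 0.8775

Z ≈ 0.8775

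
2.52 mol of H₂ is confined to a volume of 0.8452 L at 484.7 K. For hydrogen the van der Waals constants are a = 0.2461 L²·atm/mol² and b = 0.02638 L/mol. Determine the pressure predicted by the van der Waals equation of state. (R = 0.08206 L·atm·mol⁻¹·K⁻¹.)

P ≈ 126.5 atm

P = nRT/(V − nb) − a n²/V²
nRT/(V − nb) = (2.52)(0.08206)(484.7)/(0.8452 − 2.52×0.02638) = 100.23/0.77872 = 128.71 atm
a n²/V² = (0.2461)(2.52)²/(0.8452)² = 2.1877 atm
P = 128.71 − 2.1877 = 126.5 atm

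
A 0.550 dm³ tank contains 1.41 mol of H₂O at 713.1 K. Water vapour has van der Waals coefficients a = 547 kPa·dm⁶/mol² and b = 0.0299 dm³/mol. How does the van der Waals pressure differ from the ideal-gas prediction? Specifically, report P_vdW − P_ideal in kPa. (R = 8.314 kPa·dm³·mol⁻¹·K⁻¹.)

ΔP ≈ -2333 kPa

Ideal: P_ideal = nRT/V = (1.41)(8.314)(713.1)/0.550 = 15199.1 kPa
vdW: P = nRT/(V − nb) − a n²/V² = 8359.49/0.507841 − 1087.49/0.302500 = 16460.8 − 3595.01 = 12865.8 kPa
ΔP = 12865.8 − 15199.1 = -2333 kPa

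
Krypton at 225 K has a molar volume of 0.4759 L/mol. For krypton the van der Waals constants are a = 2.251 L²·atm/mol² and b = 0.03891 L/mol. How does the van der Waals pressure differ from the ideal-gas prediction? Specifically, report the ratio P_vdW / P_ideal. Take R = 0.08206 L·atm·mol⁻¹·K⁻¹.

P_vdW / P_ideal ≈ 0.8329

Ideal: P_ideal = RT/V_m = (0.08206)(225)/0.4759 = 38.7970 atm
vdW: P = RT/(V_m − b) − a/V_m² = 18.4635/0.436990 − 2.251/0.226481 = 42.2515 − 9.93902 = 32.3125 atm
Ratio = 32.3125/38.7970 = 0.8329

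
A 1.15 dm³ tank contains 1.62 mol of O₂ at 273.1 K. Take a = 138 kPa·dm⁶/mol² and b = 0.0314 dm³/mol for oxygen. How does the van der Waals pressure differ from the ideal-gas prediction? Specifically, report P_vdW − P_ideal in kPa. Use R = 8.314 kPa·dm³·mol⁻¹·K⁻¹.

ΔP ≈ -125.8 kPa

Ideal: P_ideal = nRT/V = (1.62)(8.314)(273.1)/1.15 = 3198.52 kPa
vdW: P = nRT/(V − nb) − a n²/V² = 3678.30/1.09913 − 362.167/1.32250 = 3346.56 − 273.850 = 3072.71 kPa
ΔP = 3072.71 − 3198.52 = -125.8 kPa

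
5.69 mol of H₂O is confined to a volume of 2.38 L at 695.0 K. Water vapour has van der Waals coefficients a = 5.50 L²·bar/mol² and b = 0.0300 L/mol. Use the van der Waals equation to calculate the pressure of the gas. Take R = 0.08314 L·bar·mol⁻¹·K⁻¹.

P = nRT/(V − nb) − a n²/V²
nRT/(V − nb) = (5.69)(0.08314)(695.0)/(2.38 − 5.69×0.0300) = 328.78/2.2093 = 148.82 bar
a n²/V² = (5.50)(5.69)²/(2.38)² = 31.436 bar
P = 148.82 − 31.436 = 117.4 bar

P ≈ 117.4 bar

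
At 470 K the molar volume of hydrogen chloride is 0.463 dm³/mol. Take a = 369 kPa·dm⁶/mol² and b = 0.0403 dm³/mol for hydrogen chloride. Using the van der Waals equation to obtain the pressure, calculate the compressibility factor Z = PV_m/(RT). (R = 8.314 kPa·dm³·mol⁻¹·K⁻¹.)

Z ≈ 0.8914

P = RT/(V_m − b) − a/V_m² = (8.314)(470)/(0.463 − 0.0403) − 369/(0.463)²
  = 3907.6/0.42270 − 1721.3 = 9244.4 − 1721.3 = 7523.1 kPa
Z = PV_m/(RT) = (7523.1)(0.463)/((8.314)(470)) = 3483.2/3907.6 = 0.8914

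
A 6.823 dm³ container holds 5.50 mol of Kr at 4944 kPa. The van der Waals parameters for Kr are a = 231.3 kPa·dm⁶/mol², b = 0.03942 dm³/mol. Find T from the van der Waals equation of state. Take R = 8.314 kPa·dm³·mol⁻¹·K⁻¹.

T ≈ 736.0 K

T = (P + a n²/V²)(V − nb)/(nR)
P + a n²/V² = 4944 + (231.3)(5.50)²/(6.823)² = 5094.3 kPa
V − nb = 6.823 − (5.50)(0.03942) = 6.6062 dm³
T = (5094.3)(6.6062)/((5.50)(8.314)) = 736.0 K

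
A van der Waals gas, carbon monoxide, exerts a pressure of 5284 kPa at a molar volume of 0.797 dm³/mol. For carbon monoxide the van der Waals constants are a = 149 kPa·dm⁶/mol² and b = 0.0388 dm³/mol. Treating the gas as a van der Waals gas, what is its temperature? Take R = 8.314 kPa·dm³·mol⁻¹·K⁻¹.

T = (P + a/V_m²)(V_m − b)/R
P + a/V_m² = 5284 + 149/(0.797)² = 5518.6 kPa
V_m − b = 0.797 − 0.0388 = 0.75820 dm³/mol
T = (5518.6)(0.75820)/8.314 = 503.3 K

T ≈ 503.3 K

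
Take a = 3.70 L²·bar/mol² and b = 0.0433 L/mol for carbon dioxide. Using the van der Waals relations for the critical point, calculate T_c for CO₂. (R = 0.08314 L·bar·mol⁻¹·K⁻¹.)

T_c ≈ 304.5 K

For a van der Waals gas, T_c = 8a/(27Rb).
T_c = 8×3.70/(27×0.08314×0.0433) = 29.600/0.097199 = 304.5 K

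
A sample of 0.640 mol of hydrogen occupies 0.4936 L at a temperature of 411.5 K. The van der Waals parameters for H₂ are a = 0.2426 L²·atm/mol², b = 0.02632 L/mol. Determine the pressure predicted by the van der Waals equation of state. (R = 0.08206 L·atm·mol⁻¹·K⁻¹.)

P ≈ 44.92 atm

P = nRT/(V − nb) − a n²/V²
nRT/(V − nb) = (0.640)(0.08206)(411.5)/(0.4936 − 0.640×0.02632) = 21.611/0.47676 = 45.329 atm
a n²/V² = (0.2426)(0.640)²/(0.4936)² = 0.40785 atm
P = 45.329 − 0.40785 = 44.92 atm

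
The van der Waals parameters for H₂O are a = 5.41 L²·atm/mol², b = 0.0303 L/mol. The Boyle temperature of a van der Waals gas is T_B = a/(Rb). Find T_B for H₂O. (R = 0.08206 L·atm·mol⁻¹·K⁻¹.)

For a van der Waals gas the second virial coefficient B₂ = b − a/(RT) vanishes at T_B = a/(Rb).
T_B = 5.41/(0.08206×0.0303) = 5.41/0.0024864 = 2176 K

T_B ≈ 2176 K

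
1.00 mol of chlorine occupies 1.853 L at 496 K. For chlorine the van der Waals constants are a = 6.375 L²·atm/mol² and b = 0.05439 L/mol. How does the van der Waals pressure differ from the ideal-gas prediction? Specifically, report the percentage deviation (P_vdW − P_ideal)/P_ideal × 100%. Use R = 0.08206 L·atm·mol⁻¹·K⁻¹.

Ideal: P_ideal = nRT/V = (1.00)(0.08206)(496)/1.853 = 21.9653 atm
vdW: P = nRT/(V − nb) − a n²/V² = 40.7018/1.79861 − 6.37500/3.43361 = 22.6296 − 1.85665 = 20.7730 atm
% deviation = (20.7730 − 21.9653)/21.9653 × 100% = -5.43%

-5.43 %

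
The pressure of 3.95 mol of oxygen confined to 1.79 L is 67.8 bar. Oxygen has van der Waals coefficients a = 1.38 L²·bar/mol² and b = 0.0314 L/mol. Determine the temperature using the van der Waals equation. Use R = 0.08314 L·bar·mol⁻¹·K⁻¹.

T ≈ 378.0 K

T = (P + a n²/V²)(V − nb)/(nR)
P + a n²/V² = 67.8 + (1.38)(3.95)²/(1.79)² = 74.520 bar
V − nb = 1.79 − (3.95)(0.0314) = 1.6660 L
T = (74.520)(1.6660)/((3.95)(0.08314)) = 378.0 K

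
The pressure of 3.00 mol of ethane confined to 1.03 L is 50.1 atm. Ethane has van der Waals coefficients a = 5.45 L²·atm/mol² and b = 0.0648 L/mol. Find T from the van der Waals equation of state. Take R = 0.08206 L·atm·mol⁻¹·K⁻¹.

T ≈ 327.0 K

T = (P + a n²/V²)(V − nb)/(nR)
P + a n²/V² = 50.1 + (5.45)(3.00)²/(1.03)² = 96.334 atm
V − nb = 1.03 − (3.00)(0.0648) = 0.83560 L
T = (96.334)(0.83560)/((3.00)(0.08206)) = 327.0 K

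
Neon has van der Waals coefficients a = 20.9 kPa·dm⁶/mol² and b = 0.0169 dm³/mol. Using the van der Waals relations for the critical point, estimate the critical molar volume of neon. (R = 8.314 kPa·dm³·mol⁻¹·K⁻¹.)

V_m,c ≈ 0.05070 dm³/mol

For a van der Waals gas, V_m,c = 3b.
V_m,c = 3×0.0169 = 0.05070 dm³/mol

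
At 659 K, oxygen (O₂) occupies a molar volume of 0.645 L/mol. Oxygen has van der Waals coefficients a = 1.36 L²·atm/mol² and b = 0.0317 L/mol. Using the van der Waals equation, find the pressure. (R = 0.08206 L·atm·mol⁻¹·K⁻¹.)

P = RT/(V_m − b) − a/V_m²
RT/(V_m − b) = (0.08206)(659)/(0.645 − 0.0317) = 54.078/0.61330 = 88.175 atm
a/V_m² = 1.36/(0.645)² = 3.2690 atm
P = 88.175 − 3.2690 = 84.91 atm

P ≈ 84.91 atm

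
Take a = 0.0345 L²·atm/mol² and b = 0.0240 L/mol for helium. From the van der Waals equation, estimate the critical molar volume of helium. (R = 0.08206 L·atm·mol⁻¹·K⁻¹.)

For a van der Waals gas, V_m,c = 3b.
V_m,c = 3×0.0240 = 0.07200 L/mol

V_m,c ≈ 0.07200 L/mol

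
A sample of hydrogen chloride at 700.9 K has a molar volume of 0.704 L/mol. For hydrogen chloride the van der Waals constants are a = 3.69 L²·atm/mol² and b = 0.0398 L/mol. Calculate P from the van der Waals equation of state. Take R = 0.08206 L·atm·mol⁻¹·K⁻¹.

P ≈ 79.15 atm

P = RT/(V_m − b) − a/V_m²
RT/(V_m − b) = (0.08206)(700.9)/(0.704 − 0.0398) = 57.516/0.66420 = 86.594 atm
a/V_m² = 3.69/(0.704)² = 7.4453 atm
P = 86.594 − 7.4453 = 79.15 atm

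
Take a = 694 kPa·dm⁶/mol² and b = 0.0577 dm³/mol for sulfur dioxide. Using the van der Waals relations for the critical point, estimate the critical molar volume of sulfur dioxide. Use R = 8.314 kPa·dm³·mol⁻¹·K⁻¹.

For a van der Waals gas, V_m,c = 3b.
V_m,c = 3×0.0577 = 0.1731 dm³/mol

V_m,c ≈ 0.1731 dm³/mol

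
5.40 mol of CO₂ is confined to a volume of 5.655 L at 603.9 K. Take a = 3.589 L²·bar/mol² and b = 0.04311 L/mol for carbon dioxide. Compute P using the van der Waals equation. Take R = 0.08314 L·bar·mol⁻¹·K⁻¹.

P = nRT/(V − nb) − a n²/V²
nRT/(V − nb) = (5.40)(0.08314)(603.9)/(5.655 − 5.40×0.04311) = 271.12/5.4222 = 50.002 bar
a n²/V² = (3.589)(5.40)²/(5.655)² = 3.2726 bar
P = 50.002 − 3.2726 = 46.73 bar

P ≈ 46.73 bar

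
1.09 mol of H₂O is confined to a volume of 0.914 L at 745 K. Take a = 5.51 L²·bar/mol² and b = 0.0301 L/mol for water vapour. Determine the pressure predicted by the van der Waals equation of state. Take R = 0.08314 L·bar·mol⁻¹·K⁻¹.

P = nRT/(V − nb) − a n²/V²
nRT/(V − nb) = (1.09)(0.08314)(745)/(0.914 − 1.09×0.0301) = 67.514/0.88119 = 76.617 bar
a n²/V² = (5.51)(1.09)²/(0.914)² = 7.8363 bar
P = 76.617 − 7.8363 = 68.78 bar

P ≈ 68.78 bar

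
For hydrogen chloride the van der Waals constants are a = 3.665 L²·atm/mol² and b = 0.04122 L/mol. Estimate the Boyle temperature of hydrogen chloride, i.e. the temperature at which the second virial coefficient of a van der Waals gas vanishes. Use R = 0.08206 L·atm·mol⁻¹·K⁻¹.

T_B ≈ 1084 K

For a van der Waals gas the second virial coefficient B₂ = b − a/(RT) vanishes at T_B = a/(Rb).
T_B = 3.665/(0.08206×0.04122) = 3.665/0.0033825 = 1084 K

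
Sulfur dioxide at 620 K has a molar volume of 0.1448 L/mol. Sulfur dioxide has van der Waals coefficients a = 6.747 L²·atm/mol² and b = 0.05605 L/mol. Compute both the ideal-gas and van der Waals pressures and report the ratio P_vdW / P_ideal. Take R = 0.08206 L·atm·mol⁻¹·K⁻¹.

P_vdW / P_ideal ≈ 0.7157

Ideal: P_ideal = RT/V_m = (0.08206)(620)/0.1448 = 351.362 atm
vdW: P = RT/(V_m − b) − a/V_m² = 50.8772/0.0887500 − 6.747/0.0209670 = 573.264 − 321.791 = 251.473 atm
Ratio = 251.473/351.362 = 0.7157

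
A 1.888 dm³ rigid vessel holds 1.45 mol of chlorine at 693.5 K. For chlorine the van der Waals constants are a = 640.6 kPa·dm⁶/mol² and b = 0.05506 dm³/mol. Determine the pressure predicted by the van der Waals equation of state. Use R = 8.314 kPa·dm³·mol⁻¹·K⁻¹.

P = nRT/(V − nb) − a n²/V²
nRT/(V − nb) = (1.45)(8.314)(693.5)/(1.888 − 1.45×0.05506) = 8360.4/1.8082 = 4623.6 kPa
a n²/V² = (640.6)(1.45)²/(1.888)² = 377.85 kPa
P = 4623.6 − 377.85 = 4246 kPa

P ≈ 4246 kPa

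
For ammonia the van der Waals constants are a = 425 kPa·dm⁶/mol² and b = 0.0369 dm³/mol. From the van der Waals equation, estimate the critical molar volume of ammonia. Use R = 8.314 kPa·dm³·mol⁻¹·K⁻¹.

V_m,c ≈ 0.1107 dm³/mol

For a van der Waals gas, V_m,c = 3b.
V_m,c = 3×0.0369 = 0.1107 dm³/mol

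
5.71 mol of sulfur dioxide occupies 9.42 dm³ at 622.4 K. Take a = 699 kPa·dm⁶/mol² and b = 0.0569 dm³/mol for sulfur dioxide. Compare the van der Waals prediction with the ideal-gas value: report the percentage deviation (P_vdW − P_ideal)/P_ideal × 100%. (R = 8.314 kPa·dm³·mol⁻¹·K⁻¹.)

Ideal: P_ideal = nRT/V = (5.71)(8.314)(622.4)/9.42 = 3136.64 kPa
vdW: P = nRT/(V − nb) − a n²/V² = 29547.2/9.09510 − 22790.3/88.7364 = 3248.69 − 256.831 = 2991.86 kPa
% deviation = (2991.86 − 3136.64)/3136.64 × 100% = -4.62%

-4.62 %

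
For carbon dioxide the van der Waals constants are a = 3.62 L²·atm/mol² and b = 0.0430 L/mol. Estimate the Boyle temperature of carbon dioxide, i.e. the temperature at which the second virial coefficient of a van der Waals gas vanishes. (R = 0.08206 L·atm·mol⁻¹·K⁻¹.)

T_B ≈ 1026 K

For a van der Waals gas the second virial coefficient B₂ = b − a/(RT) vanishes at T_B = a/(Rb).
T_B = 3.62/(0.08206×0.0430) = 3.62/0.0035286 = 1026 K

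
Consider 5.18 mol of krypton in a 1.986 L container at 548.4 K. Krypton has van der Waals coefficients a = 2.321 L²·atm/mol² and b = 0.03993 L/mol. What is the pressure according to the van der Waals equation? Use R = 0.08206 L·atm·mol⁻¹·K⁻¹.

P ≈ 115.2 atm

P = nRT/(V − nb) − a n²/V²
nRT/(V − nb) = (5.18)(0.08206)(548.4)/(1.986 − 5.18×0.03993) = 233.11/1.7792 = 131.02 atm
a n²/V² = (2.321)(5.18)²/(1.986)² = 15.790 atm
P = 131.02 − 15.790 = 115.2 atm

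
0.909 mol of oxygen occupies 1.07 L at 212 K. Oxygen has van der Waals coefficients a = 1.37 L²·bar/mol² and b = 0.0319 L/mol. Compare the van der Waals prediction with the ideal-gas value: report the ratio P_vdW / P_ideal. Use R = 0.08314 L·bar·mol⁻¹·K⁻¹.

Ideal: P_ideal = nRT/V = (0.909)(0.08314)(212)/1.07 = 14.9736 bar
vdW: P = nRT/(V − nb) − a n²/V² = 16.0217/1.04100 − 1.13200/1.14490 = 15.3907 − 0.988733 = 14.4020 bar
Ratio = 14.4020/14.9736 = 0.9618

P_vdW / P_ideal ≈ 0.9618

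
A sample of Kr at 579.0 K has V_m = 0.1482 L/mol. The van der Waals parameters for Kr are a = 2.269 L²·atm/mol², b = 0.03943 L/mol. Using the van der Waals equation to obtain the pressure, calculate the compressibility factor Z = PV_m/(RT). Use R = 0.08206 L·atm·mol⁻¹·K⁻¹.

P = RT/(V_m − b) − a/V_m² = (0.08206)(579.0)/(0.1482 − 0.03943) − 2.269/(0.1482)²
  = 47.513/0.10877 − 103.31 = 436.82 − 103.31 = 333.51 atm
Z = PV_m/(RT) = (333.51)(0.1482)/((0.08206)(579.0)) = 49.426/47.513 = 1.040

Z ≈ 1.040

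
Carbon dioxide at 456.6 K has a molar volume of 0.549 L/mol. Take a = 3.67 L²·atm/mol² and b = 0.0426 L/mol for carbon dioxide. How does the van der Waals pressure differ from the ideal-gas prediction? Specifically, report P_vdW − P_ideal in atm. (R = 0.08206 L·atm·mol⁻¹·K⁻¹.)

ΔP ≈ -6.435 atm

Ideal: P_ideal = RT/V_m = (0.08206)(456.6)/0.549 = 68.2488 atm
vdW: P = RT/(V_m − b) − a/V_m² = 37.4686/0.506400 − 3.67/0.301401 = 73.9901 − 12.1765 = 61.8136 atm
ΔP = 61.8136 − 68.2488 = -6.435 atm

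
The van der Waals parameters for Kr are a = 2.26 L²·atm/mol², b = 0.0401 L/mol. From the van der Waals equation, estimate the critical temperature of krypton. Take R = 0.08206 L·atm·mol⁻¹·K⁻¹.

For a van der Waals gas, T_c = 8a/(27Rb).
T_c = 8×2.26/(27×0.08206×0.0401) = 18.080/0.088846 = 203.5 K

T_c ≈ 203.5 K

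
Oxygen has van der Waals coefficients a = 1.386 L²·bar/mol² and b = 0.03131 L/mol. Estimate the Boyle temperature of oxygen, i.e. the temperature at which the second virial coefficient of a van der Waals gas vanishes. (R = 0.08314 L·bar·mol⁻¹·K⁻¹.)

For a van der Waals gas the second virial coefficient B₂ = b − a/(RT) vanishes at T_B = a/(Rb).
T_B = 1.386/(0.08314×0.03131) = 1.386/0.0026031 = 532.4 K

T_B ≈ 532.4 K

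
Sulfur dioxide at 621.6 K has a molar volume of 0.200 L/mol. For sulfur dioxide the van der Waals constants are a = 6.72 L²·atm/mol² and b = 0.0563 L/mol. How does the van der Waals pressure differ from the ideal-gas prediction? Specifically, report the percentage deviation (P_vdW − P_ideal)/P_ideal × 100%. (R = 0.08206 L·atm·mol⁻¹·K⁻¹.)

-26.69 %

Ideal: P_ideal = RT/V_m = (0.08206)(621.6)/0.200 = 255.042 atm
vdW: P = RT/(V_m − b) − a/V_m² = 51.0085/0.143700 − 6.72/0.0400000 = 354.965 − 168.000 = 186.965 atm
% deviation = (186.965 − 255.042)/255.042 × 100% = -26.69%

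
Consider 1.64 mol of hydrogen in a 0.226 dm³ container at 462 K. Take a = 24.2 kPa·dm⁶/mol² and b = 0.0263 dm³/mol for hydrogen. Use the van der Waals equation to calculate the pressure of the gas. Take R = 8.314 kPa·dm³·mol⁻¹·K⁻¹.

P = nRT/(V − nb) − a n²/V²
nRT/(V − nb) = (1.64)(8.314)(462)/(0.226 − 1.64×0.0263) = 6299.4/0.18287 = 34447 kPa
a n²/V² = (24.2)(1.64)²/(0.226)² = 1274.3 kPa
P = 34447 − 1274.3 = 33173 kPa

P ≈ 33173 kPa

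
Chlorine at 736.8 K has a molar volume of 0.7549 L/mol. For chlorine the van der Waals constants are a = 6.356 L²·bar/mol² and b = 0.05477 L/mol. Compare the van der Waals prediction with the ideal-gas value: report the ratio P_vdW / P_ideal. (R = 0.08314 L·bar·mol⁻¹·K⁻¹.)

Ideal: P_ideal = RT/V_m = (0.08314)(736.8)/0.7549 = 81.1466 bar
vdW: P = RT/(V_m − b) − a/V_m² = 61.2576/0.700130 − 6.356/0.569874 = 87.4946 − 11.1533 = 76.3413 bar
Ratio = 76.3413/81.1466 = 0.9408

P_vdW / P_ideal ≈ 0.9408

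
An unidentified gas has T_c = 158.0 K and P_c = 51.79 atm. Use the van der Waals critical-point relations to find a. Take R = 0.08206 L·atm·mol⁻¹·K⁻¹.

From T_c = 8a/(27Rb) and P_c = a/(27b²): a = 27 R² T_c²/(64 P_c).
a = 27×(0.08206)²×(158.0)²/(64×51.79) = 4538.8/3314.6 = 1.369 L²·atm/mol²

a ≈ 1.369 L²·atm/mol²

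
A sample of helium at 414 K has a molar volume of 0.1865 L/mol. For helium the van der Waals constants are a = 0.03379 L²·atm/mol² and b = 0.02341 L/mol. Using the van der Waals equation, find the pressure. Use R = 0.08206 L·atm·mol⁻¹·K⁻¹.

P = RT/(V_m − b) − a/V_m²
RT/(V_m − b) = (0.08206)(414)/(0.1865 − 0.02341) = 33.973/0.16309 = 208.31 atm
a/V_m² = 0.03379/(0.1865)² = 0.97147 atm
P = 208.31 − 0.97147 = 207.3 atm

P ≈ 207.3 atm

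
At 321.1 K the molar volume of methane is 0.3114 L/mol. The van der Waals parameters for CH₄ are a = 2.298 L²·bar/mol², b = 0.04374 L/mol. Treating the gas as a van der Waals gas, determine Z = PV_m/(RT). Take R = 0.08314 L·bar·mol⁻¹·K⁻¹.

P = RT/(V_m − b) − a/V_m² = (0.08314)(321.1)/(0.3114 − 0.04374) − 2.298/(0.3114)²
  = 26.696/0.26766 − 23.698 = 99.738 − 23.698 = 76.040 bar
Z = PV_m/(RT) = (76.040)(0.3114)/((0.08314)(321.1)) = 23.679/26.696 = 0.8870

Z ≈ 0.8870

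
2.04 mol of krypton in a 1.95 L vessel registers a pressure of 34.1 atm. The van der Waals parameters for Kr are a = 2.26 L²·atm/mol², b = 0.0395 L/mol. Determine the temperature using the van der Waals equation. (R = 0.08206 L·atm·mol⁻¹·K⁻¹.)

T ≈ 408.4 K

T = (P + a n²/V²)(V − nb)/(nR)
P + a n²/V² = 34.1 + (2.26)(2.04)²/(1.95)² = 36.573 atm
V − nb = 1.95 − (2.04)(0.0395) = 1.8694 L
T = (36.573)(1.8694)/((2.04)(0.08206)) = 408.4 K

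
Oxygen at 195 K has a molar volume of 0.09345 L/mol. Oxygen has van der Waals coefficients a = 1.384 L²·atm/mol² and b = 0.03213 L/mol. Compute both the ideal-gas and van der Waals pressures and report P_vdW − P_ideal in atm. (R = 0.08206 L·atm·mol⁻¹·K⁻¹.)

ΔP ≈ -68.76 atm

Ideal: P_ideal = RT/V_m = (0.08206)(195)/0.09345 = 171.233 atm
vdW: P = RT/(V_m − b) − a/V_m² = 16.0017/0.0613200 − 1.384/0.00873290 = 260.954 − 158.481 = 102.473 atm
ΔP = 102.473 − 171.233 = -68.76 atm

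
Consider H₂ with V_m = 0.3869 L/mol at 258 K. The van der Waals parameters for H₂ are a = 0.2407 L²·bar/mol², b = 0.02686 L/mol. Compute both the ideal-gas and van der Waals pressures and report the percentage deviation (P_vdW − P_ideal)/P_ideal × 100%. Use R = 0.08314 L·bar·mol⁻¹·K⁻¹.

4.56 %

Ideal: P_ideal = RT/V_m = (0.08314)(258)/0.3869 = 55.4410 bar
vdW: P = RT/(V_m − b) − a/V_m² = 21.4501/0.360040 − 0.2407/0.149692 = 59.5770 − 1.60797 = 57.9690 bar
% deviation = (57.9690 − 55.4410)/55.4410 × 100% = 4.56%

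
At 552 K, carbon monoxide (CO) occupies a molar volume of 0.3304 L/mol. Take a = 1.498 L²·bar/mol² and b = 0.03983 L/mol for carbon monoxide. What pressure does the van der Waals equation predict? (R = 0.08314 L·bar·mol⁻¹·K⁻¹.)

P ≈ 144.2 bar

P = RT/(V_m − b) − a/V_m²
RT/(V_m − b) = (0.08314)(552)/(0.3304 − 0.03983) = 45.893/0.29057 = 157.94 bar
a/V_m² = 1.498/(0.3304)² = 13.722 bar
P = 157.94 − 13.722 = 144.2 bar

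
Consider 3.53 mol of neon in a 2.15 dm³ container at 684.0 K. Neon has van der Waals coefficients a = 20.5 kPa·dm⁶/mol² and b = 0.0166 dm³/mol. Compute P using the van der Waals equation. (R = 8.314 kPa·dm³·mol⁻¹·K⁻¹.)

P = nRT/(V − nb) − a n²/V²
nRT/(V − nb) = (3.53)(8.314)(684.0)/(2.15 − 3.53×0.0166) = 20074/2.0914 = 9598.4 kPa
a n²/V² = (20.5)(3.53)²/(2.15)² = 55.262 kPa
P = 9598.4 − 55.262 = 9543 kPa

P ≈ 9543 kPa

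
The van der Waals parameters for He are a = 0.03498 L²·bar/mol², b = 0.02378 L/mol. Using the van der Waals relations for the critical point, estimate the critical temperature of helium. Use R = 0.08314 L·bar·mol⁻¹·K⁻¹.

T_c ≈ 5.242 K

For a van der Waals gas, T_c = 8a/(27Rb).
T_c = 8×0.03498/(27×0.08314×0.02378) = 0.27984/0.053381 = 5.242 K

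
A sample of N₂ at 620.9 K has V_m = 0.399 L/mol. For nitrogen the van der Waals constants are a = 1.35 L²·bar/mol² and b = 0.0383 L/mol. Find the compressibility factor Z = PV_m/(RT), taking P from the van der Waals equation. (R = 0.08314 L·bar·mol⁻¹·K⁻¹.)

Z ≈ 1.041

P = RT/(V_m − b) − a/V_m² = (0.08314)(620.9)/(0.399 − 0.0383) − 1.35/(0.399)²
  = 51.622/0.36070 − 8.4798 = 143.12 − 8.4798 = 134.64 bar
Z = PV_m/(RT) = (134.64)(0.399)/((0.08314)(620.9)) = 53.721/51.622 = 1.041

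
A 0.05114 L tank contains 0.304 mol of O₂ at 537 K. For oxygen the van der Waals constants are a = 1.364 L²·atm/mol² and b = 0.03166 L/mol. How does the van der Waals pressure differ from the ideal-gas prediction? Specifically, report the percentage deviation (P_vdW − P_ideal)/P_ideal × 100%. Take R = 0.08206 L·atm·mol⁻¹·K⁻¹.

4.78 %

Ideal: P_ideal = nRT/V = (0.304)(0.08206)(537)/0.05114 = 261.950 atm
vdW: P = nRT/(V − nb) − a n²/V² = 13.3961/0.0415154 − 0.126055/0.00261530 = 322.678 − 48.1991 = 274.479 atm
% deviation = (274.479 − 261.950)/261.950 × 100% = 4.78%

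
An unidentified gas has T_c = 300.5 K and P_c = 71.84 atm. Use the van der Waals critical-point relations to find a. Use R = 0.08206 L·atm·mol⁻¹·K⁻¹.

a ≈ 3.571 L²·atm/mol²

From T_c = 8a/(27Rb) and P_c = a/(27b²): a = 27 R² T_c²/(64 P_c).
a = 27×(0.08206)²×(300.5)²/(64×71.84) = 16418/4597.8 = 3.571 L²·atm/mol²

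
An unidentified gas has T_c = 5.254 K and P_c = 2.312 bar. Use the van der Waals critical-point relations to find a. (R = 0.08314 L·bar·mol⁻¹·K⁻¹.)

From T_c = 8a/(27Rb) and P_c = a/(27b²): a = 27 R² T_c²/(64 P_c).
a = 27×(0.08314)²×(5.254)²/(64×2.312) = 5.1519/147.97 = 0.03482 L²·bar/mol²

a ≈ 0.03482 L²·bar/mol²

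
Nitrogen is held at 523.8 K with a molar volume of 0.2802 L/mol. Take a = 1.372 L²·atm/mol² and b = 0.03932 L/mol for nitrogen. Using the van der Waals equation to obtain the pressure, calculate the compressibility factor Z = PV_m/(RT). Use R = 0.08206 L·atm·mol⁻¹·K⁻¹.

Z ≈ 1.049

P = RT/(V_m − b) − a/V_m² = (0.08206)(523.8)/(0.2802 − 0.03932) − 1.372/(0.2802)²
  = 42.983/0.24088 − 17.475 = 178.44 − 17.475 = 160.97 atm
Z = PV_m/(RT) = (160.97)(0.2802)/((0.08206)(523.8)) = 45.104/42.983 = 1.049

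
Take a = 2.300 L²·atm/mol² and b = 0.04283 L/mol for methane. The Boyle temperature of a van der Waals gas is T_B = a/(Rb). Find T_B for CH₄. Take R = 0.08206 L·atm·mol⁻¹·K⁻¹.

For a van der Waals gas the second virial coefficient B₂ = b − a/(RT) vanishes at T_B = a/(Rb).
T_B = 2.300/(0.08206×0.04283) = 2.300/0.0035146 = 654.4 K

T_B ≈ 654.4 K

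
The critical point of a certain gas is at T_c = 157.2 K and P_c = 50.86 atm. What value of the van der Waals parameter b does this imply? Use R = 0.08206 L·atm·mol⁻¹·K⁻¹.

From T_c = 8a/(27Rb) and P_c = a/(27b²): b = R T_c/(8 P_c).
b = (0.08206)(157.2)/(8×50.86) = 12.900/406.88 = 0.03170 L/mol

b ≈ 0.03170 L/mol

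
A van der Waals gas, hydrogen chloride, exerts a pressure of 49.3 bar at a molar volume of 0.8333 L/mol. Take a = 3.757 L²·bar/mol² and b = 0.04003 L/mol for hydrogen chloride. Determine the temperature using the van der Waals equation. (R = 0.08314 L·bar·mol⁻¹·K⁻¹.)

T ≈ 522.0 K

T = (P + a/V_m²)(V_m − b)/R
P + a/V_m² = 49.3 + 3.757/(0.8333)² = 54.711 bar
V_m − b = 0.8333 − 0.04003 = 0.79327 L/mol
T = (54.711)(0.79327)/0.08314 = 522.0 K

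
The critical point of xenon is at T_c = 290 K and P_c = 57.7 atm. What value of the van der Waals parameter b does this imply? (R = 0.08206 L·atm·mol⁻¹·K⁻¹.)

b ≈ 0.05155 L/mol

From T_c = 8a/(27Rb) and P_c = a/(27b²): b = R T_c/(8 P_c).
b = (0.08206)(290)/(8×57.7) = 23.797/461.60 = 0.05155 L/mol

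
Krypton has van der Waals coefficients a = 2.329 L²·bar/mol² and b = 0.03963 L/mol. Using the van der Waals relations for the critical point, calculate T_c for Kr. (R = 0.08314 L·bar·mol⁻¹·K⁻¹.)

For a van der Waals gas, T_c = 8a/(27Rb).
T_c = 8×2.329/(27×0.08314×0.03963) = 18.632/0.088961 = 209.4 K

T_c ≈ 209.4 K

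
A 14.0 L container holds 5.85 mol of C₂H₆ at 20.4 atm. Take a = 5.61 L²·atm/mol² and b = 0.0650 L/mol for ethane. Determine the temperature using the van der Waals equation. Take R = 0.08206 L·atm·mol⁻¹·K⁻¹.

T = (P + a n²/V²)(V − nb)/(nR)
P + a n²/V² = 20.4 + (5.61)(5.85)²/(14.0)² = 21.380 atm
V − nb = 14.0 − (5.85)(0.0650) = 13.620 L
T = (21.380)(13.620)/((5.85)(0.08206)) = 606.6 K

T ≈ 606.6 K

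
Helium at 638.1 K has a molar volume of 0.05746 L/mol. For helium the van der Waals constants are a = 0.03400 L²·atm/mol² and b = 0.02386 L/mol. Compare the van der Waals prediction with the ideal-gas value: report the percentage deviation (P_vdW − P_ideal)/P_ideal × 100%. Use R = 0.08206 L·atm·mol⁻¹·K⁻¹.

Ideal: P_ideal = RT/V_m = (0.08206)(638.1)/0.05746 = 911.286 atm
vdW: P = RT/(V_m − b) − a/V_m² = 52.3625/0.0336000 − 0.03400/0.00330165 = 1558.41 − 10.2979 = 1548.11 atm
% deviation = (1548.11 − 911.286)/911.286 × 100% = 69.88%

69.88 %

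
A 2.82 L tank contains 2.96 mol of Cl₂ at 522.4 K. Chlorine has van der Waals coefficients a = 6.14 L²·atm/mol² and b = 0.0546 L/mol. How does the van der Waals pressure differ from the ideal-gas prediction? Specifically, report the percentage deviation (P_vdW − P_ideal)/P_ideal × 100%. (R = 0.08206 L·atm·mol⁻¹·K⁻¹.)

-8.95 %

Ideal: P_ideal = nRT/V = (2.96)(0.08206)(522.4)/2.82 = 44.9963 atm
vdW: P = nRT/(V − nb) − a n²/V² = 126.890/2.65838 − 53.7962/7.95240 = 47.7321 − 6.76478 = 40.9673 atm
% deviation = (40.9673 − 44.9963)/44.9963 × 100% = -8.95%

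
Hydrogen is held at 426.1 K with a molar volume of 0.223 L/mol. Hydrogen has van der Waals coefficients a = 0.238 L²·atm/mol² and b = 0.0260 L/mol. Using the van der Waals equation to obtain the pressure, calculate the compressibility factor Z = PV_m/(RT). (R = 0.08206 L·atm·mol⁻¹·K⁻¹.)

P = RT/(V_m − b) − a/V_m² = (0.08206)(426.1)/(0.223 − 0.0260) − 0.238/(0.223)²
  = 34.966/0.19700 − 4.7859 = 177.49 − 4.7859 = 172.70 atm
Z = PV_m/(RT) = (172.70)(0.223)/((0.08206)(426.1)) = 38.512/34.966 = 1.101

Z ≈ 1.101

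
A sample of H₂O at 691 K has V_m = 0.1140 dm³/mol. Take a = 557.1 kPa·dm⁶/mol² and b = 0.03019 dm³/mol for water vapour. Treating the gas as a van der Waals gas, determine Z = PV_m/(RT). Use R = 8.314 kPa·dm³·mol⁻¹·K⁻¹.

P = RT/(V_m − b) − a/V_m² = (8.314)(691)/(0.1140 − 0.03019) − 557.1/(0.1140)²
  = 5745.0/0.083810 − 42867 = 68548 − 42867 = 25681 kPa
Z = PV_m/(RT) = (25681)(0.1140)/((8.314)(691)) = 2927.6/5745.0 = 0.5096

Z ≈ 0.5096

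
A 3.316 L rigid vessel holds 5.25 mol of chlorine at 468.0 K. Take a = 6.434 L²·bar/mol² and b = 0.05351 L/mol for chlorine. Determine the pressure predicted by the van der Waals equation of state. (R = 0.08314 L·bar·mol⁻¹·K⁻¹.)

P ≈ 51.18 bar

P = nRT/(V − nb) − a n²/V²
nRT/(V − nb) = (5.25)(0.08314)(468.0)/(3.316 − 5.25×0.05351) = 204.27/3.0351 = 67.303 bar
a n²/V² = (6.434)(5.25)²/(3.316)² = 16.128 bar
P = 67.303 − 16.128 = 51.18 bar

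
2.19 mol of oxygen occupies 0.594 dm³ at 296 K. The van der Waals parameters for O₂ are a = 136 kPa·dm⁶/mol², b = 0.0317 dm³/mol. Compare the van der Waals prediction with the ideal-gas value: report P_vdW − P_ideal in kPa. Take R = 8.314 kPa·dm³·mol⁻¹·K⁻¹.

Ideal: P_ideal = nRT/V = (2.19)(8.314)(296)/0.594 = 9073.18 kPa
vdW: P = nRT/(V − nb) − a n²/V² = 5389.47/0.524577 − 652.270/0.352836 = 10273.9 − 1848.65 = 8425.3 kPa
ΔP = 8425.3 − 9073.18 = -648 kPa

ΔP ≈ -648 kPa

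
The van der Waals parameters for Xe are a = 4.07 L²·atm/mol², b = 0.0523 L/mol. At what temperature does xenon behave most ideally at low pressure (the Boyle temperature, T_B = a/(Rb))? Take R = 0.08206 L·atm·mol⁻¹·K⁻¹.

T_B ≈ 948.3 K

For a van der Waals gas the second virial coefficient B₂ = b − a/(RT) vanishes at T_B = a/(Rb).
T_B = 4.07/(0.08206×0.0523) = 4.07/0.0042917 = 948.3 K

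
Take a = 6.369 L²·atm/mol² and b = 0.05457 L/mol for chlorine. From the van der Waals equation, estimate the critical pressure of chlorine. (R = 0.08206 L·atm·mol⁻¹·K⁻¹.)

For a van der Waals gas, P_c = a/(27b²).
P_c = 6.369/(27×(0.05457)²) = 6.369/0.080403 = 79.21 atm

P_c ≈ 79.21 atm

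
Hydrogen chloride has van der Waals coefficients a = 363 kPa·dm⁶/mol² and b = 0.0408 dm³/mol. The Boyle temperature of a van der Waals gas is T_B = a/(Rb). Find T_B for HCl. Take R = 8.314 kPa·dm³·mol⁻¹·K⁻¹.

T_B ≈ 1070 K

For a van der Waals gas the second virial coefficient B₂ = b − a/(RT) vanishes at T_B = a/(Rb).
T_B = 363/(8.314×0.0408) = 363/0.33921 = 1070 K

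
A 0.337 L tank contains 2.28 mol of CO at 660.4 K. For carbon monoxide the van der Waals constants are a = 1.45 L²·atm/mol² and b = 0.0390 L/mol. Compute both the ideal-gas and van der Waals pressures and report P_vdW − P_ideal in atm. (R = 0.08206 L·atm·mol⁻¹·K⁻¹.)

ΔP ≈ 65.05 atm

Ideal: P_ideal = nRT/V = (2.28)(0.08206)(660.4)/0.337 = 366.643 atm
vdW: P = nRT/(V − nb) − a n²/V² = 123.559/0.248080 − 7.53768/0.113569 = 498.061 − 66.3709 = 431.690 atm
ΔP = 431.690 − 366.643 = 65.05 atm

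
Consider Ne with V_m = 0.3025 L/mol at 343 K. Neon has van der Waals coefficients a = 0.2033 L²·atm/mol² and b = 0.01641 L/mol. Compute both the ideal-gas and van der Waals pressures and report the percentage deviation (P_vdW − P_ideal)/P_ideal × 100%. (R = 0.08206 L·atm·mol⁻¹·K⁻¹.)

3.35 %

Ideal: P_ideal = RT/V_m = (0.08206)(343)/0.3025 = 93.0465 atm
vdW: P = RT/(V_m − b) − a/V_m² = 28.1466/0.286090 − 0.2033/0.0915063 = 98.3837 − 2.22170 = 96.1620 atm
% deviation = (96.1620 − 93.0465)/93.0465 × 100% = 3.35%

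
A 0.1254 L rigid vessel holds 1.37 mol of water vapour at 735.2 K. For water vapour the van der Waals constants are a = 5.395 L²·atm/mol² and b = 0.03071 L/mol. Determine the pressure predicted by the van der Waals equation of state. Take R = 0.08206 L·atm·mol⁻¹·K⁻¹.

P ≈ 348.0 atm

P = nRT/(V − nb) − a n²/V²
nRT/(V − nb) = (1.37)(0.08206)(735.2)/(0.1254 − 1.37×0.03071) = 82.653/0.083327 = 991.91 atm
a n²/V² = (5.395)(1.37)²/(0.1254)² = 643.93 atm
P = 991.91 − 643.93 = 348.0 atm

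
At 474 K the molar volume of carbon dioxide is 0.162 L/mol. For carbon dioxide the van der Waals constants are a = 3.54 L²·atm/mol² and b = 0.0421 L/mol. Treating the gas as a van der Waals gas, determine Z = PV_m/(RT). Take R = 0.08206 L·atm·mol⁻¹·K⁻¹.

P = RT/(V_m − b) − a/V_m² = (0.08206)(474)/(0.162 − 0.0421) − 3.54/(0.162)²
  = 38.896/0.11990 − 134.89 = 324.40 − 134.89 = 189.51 atm
Z = PV_m/(RT) = (189.51)(0.162)/((0.08206)(474)) = 30.701/38.896 = 0.7893

Z ≈ 0.7893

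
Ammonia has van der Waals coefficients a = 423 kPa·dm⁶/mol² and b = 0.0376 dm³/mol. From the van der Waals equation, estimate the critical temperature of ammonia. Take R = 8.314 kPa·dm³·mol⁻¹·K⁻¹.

T_c ≈ 400.9 K

For a van der Waals gas, T_c = 8a/(27Rb).
T_c = 8×423/(27×8.314×0.0376) = 3384.0/8.4404 = 400.9 K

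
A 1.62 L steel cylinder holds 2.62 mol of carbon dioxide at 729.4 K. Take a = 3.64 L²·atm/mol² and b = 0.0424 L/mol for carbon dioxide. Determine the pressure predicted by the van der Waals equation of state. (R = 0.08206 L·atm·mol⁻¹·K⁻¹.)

P = nRT/(V − nb) − a n²/V²
nRT/(V − nb) = (2.62)(0.08206)(729.4)/(1.62 − 2.62×0.0424) = 156.82/1.5089 = 103.93 atm
a n²/V² = (3.64)(2.62)²/(1.62)² = 9.5208 atm
P = 103.93 − 9.5208 = 94.41 atm

P ≈ 94.41 atm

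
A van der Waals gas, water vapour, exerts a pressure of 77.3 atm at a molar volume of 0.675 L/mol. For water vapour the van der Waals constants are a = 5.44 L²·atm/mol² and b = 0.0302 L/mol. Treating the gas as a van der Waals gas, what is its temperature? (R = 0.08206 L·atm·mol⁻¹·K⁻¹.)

T = (P + a/V_m²)(V_m − b)/R
P + a/V_m² = 77.3 + 5.44/(0.675)² = 89.240 atm
V_m − b = 0.675 − 0.0302 = 0.64480 L/mol
T = (89.240)(0.64480)/0.08206 = 701.2 K

T ≈ 701.2 K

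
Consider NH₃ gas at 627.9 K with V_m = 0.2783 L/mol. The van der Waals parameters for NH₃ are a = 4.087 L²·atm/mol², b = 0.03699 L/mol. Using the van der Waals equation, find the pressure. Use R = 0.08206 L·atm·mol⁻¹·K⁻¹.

P = RT/(V_m − b) − a/V_m²
RT/(V_m − b) = (0.08206)(627.9)/(0.2783 − 0.03699) = 51.525/0.24131 = 213.52 atm
a/V_m² = 4.087/(0.2783)² = 52.769 atm
P = 213.52 − 52.769 = 160.8 atm

P ≈ 160.8 atm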